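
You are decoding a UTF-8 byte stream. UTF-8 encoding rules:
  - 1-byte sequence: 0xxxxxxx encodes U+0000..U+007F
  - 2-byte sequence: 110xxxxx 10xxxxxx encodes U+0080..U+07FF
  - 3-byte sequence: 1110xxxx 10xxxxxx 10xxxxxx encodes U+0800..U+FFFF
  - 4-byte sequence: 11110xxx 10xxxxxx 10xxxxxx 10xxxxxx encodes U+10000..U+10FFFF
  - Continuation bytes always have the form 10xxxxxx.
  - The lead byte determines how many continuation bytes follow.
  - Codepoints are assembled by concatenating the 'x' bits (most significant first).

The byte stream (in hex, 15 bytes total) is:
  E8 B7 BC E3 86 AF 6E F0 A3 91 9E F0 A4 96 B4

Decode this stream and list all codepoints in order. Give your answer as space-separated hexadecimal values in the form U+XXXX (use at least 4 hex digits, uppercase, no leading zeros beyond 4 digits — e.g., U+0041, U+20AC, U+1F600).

Byte[0]=E8: 3-byte lead, need 2 cont bytes. acc=0x8
Byte[1]=B7: continuation. acc=(acc<<6)|0x37=0x237
Byte[2]=BC: continuation. acc=(acc<<6)|0x3C=0x8DFC
Completed: cp=U+8DFC (starts at byte 0)
Byte[3]=E3: 3-byte lead, need 2 cont bytes. acc=0x3
Byte[4]=86: continuation. acc=(acc<<6)|0x06=0xC6
Byte[5]=AF: continuation. acc=(acc<<6)|0x2F=0x31AF
Completed: cp=U+31AF (starts at byte 3)
Byte[6]=6E: 1-byte ASCII. cp=U+006E
Byte[7]=F0: 4-byte lead, need 3 cont bytes. acc=0x0
Byte[8]=A3: continuation. acc=(acc<<6)|0x23=0x23
Byte[9]=91: continuation. acc=(acc<<6)|0x11=0x8D1
Byte[10]=9E: continuation. acc=(acc<<6)|0x1E=0x2345E
Completed: cp=U+2345E (starts at byte 7)
Byte[11]=F0: 4-byte lead, need 3 cont bytes. acc=0x0
Byte[12]=A4: continuation. acc=(acc<<6)|0x24=0x24
Byte[13]=96: continuation. acc=(acc<<6)|0x16=0x916
Byte[14]=B4: continuation. acc=(acc<<6)|0x34=0x245B4
Completed: cp=U+245B4 (starts at byte 11)

Answer: U+8DFC U+31AF U+006E U+2345E U+245B4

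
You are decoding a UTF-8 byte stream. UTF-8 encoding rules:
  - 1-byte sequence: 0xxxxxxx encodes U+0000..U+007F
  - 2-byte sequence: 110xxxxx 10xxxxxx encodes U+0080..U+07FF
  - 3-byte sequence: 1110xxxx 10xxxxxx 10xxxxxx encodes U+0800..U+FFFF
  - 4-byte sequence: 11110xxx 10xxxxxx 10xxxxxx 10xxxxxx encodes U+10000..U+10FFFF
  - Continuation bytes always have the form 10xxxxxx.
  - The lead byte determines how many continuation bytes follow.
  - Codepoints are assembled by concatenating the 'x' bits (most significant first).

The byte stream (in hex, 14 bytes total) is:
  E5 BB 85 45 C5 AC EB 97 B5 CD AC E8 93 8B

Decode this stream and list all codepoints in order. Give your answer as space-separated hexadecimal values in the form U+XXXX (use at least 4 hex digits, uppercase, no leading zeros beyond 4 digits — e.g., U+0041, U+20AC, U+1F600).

Byte[0]=E5: 3-byte lead, need 2 cont bytes. acc=0x5
Byte[1]=BB: continuation. acc=(acc<<6)|0x3B=0x17B
Byte[2]=85: continuation. acc=(acc<<6)|0x05=0x5EC5
Completed: cp=U+5EC5 (starts at byte 0)
Byte[3]=45: 1-byte ASCII. cp=U+0045
Byte[4]=C5: 2-byte lead, need 1 cont bytes. acc=0x5
Byte[5]=AC: continuation. acc=(acc<<6)|0x2C=0x16C
Completed: cp=U+016C (starts at byte 4)
Byte[6]=EB: 3-byte lead, need 2 cont bytes. acc=0xB
Byte[7]=97: continuation. acc=(acc<<6)|0x17=0x2D7
Byte[8]=B5: continuation. acc=(acc<<6)|0x35=0xB5F5
Completed: cp=U+B5F5 (starts at byte 6)
Byte[9]=CD: 2-byte lead, need 1 cont bytes. acc=0xD
Byte[10]=AC: continuation. acc=(acc<<6)|0x2C=0x36C
Completed: cp=U+036C (starts at byte 9)
Byte[11]=E8: 3-byte lead, need 2 cont bytes. acc=0x8
Byte[12]=93: continuation. acc=(acc<<6)|0x13=0x213
Byte[13]=8B: continuation. acc=(acc<<6)|0x0B=0x84CB
Completed: cp=U+84CB (starts at byte 11)

Answer: U+5EC5 U+0045 U+016C U+B5F5 U+036C U+84CB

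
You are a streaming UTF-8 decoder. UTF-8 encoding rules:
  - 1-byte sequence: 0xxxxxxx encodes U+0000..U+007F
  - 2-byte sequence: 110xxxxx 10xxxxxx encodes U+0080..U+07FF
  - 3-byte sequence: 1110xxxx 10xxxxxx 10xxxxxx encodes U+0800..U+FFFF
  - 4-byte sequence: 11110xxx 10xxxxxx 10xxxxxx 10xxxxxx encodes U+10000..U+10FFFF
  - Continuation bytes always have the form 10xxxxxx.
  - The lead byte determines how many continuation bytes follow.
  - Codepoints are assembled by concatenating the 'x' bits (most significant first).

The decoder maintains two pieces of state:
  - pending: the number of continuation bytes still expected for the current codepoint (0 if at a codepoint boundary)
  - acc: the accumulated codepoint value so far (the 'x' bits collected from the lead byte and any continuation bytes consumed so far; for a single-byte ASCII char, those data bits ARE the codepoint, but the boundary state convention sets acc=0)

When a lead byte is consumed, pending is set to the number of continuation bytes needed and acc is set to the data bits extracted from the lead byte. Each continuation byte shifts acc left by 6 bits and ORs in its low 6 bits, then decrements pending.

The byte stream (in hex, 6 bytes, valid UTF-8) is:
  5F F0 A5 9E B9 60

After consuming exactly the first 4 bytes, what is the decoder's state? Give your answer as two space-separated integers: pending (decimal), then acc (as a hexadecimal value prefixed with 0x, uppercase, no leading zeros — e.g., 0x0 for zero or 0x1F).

Byte[0]=5F: 1-byte. pending=0, acc=0x0
Byte[1]=F0: 4-byte lead. pending=3, acc=0x0
Byte[2]=A5: continuation. acc=(acc<<6)|0x25=0x25, pending=2
Byte[3]=9E: continuation. acc=(acc<<6)|0x1E=0x95E, pending=1

Answer: 1 0x95E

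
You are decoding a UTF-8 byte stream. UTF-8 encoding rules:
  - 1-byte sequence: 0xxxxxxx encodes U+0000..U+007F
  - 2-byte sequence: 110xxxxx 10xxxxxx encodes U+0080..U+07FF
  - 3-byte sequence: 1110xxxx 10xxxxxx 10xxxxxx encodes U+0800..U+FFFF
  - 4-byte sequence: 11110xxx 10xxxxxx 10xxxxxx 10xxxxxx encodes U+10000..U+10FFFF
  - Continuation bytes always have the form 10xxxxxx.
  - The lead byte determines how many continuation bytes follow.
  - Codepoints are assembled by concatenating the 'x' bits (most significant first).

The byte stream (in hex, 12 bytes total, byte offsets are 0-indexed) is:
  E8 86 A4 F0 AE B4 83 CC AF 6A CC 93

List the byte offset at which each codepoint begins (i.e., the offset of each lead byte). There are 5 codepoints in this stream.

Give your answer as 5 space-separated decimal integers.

Byte[0]=E8: 3-byte lead, need 2 cont bytes. acc=0x8
Byte[1]=86: continuation. acc=(acc<<6)|0x06=0x206
Byte[2]=A4: continuation. acc=(acc<<6)|0x24=0x81A4
Completed: cp=U+81A4 (starts at byte 0)
Byte[3]=F0: 4-byte lead, need 3 cont bytes. acc=0x0
Byte[4]=AE: continuation. acc=(acc<<6)|0x2E=0x2E
Byte[5]=B4: continuation. acc=(acc<<6)|0x34=0xBB4
Byte[6]=83: continuation. acc=(acc<<6)|0x03=0x2ED03
Completed: cp=U+2ED03 (starts at byte 3)
Byte[7]=CC: 2-byte lead, need 1 cont bytes. acc=0xC
Byte[8]=AF: continuation. acc=(acc<<6)|0x2F=0x32F
Completed: cp=U+032F (starts at byte 7)
Byte[9]=6A: 1-byte ASCII. cp=U+006A
Byte[10]=CC: 2-byte lead, need 1 cont bytes. acc=0xC
Byte[11]=93: continuation. acc=(acc<<6)|0x13=0x313
Completed: cp=U+0313 (starts at byte 10)

Answer: 0 3 7 9 10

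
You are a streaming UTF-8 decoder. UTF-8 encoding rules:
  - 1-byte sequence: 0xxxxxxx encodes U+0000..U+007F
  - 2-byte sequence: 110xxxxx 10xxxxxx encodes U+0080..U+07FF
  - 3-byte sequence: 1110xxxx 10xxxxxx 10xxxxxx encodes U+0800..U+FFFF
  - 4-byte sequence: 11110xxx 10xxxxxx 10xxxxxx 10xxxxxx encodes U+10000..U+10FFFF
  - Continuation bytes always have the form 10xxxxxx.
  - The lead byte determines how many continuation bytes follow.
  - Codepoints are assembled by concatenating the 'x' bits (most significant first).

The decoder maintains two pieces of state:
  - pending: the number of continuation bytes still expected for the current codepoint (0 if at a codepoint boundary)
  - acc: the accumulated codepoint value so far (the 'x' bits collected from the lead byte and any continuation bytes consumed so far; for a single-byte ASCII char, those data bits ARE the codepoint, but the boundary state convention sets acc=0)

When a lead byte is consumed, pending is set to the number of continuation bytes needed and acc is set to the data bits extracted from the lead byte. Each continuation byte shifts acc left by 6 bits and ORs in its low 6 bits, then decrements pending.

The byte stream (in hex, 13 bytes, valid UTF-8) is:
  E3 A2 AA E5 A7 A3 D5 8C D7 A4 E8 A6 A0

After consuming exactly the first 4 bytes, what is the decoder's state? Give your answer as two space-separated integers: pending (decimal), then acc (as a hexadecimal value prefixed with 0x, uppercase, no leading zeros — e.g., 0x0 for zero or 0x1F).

Byte[0]=E3: 3-byte lead. pending=2, acc=0x3
Byte[1]=A2: continuation. acc=(acc<<6)|0x22=0xE2, pending=1
Byte[2]=AA: continuation. acc=(acc<<6)|0x2A=0x38AA, pending=0
Byte[3]=E5: 3-byte lead. pending=2, acc=0x5

Answer: 2 0x5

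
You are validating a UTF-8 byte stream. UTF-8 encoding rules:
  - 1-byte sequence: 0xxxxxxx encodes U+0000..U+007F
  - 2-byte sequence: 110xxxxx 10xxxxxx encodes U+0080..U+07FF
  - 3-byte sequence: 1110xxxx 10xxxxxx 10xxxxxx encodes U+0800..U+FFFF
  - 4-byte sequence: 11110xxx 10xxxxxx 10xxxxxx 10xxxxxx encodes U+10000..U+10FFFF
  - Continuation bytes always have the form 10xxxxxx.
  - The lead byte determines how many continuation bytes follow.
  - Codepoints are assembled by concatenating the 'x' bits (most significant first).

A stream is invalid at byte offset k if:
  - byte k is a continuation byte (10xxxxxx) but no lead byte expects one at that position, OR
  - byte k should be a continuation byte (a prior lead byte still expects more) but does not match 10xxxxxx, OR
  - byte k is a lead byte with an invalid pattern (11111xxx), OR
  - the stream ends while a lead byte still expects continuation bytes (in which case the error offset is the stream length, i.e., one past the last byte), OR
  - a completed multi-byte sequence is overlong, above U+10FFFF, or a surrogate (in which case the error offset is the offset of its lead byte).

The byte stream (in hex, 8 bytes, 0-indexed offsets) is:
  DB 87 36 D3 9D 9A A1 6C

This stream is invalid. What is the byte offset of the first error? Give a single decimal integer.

Answer: 5

Derivation:
Byte[0]=DB: 2-byte lead, need 1 cont bytes. acc=0x1B
Byte[1]=87: continuation. acc=(acc<<6)|0x07=0x6C7
Completed: cp=U+06C7 (starts at byte 0)
Byte[2]=36: 1-byte ASCII. cp=U+0036
Byte[3]=D3: 2-byte lead, need 1 cont bytes. acc=0x13
Byte[4]=9D: continuation. acc=(acc<<6)|0x1D=0x4DD
Completed: cp=U+04DD (starts at byte 3)
Byte[5]=9A: INVALID lead byte (not 0xxx/110x/1110/11110)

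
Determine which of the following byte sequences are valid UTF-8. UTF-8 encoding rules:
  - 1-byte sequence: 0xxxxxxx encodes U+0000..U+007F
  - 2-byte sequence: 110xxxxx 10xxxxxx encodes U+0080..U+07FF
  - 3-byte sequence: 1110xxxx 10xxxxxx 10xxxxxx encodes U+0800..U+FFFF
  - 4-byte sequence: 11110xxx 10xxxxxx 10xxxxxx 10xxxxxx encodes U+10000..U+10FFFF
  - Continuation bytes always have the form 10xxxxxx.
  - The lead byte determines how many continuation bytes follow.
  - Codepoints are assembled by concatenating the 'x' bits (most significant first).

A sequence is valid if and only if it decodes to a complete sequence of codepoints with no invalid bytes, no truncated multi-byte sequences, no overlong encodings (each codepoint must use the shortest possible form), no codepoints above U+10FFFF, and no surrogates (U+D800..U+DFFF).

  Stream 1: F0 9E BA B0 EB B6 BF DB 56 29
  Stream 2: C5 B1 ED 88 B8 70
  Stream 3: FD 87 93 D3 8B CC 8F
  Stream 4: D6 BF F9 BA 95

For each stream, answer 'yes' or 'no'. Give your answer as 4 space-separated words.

Answer: no yes no no

Derivation:
Stream 1: error at byte offset 8. INVALID
Stream 2: decodes cleanly. VALID
Stream 3: error at byte offset 0. INVALID
Stream 4: error at byte offset 2. INVALID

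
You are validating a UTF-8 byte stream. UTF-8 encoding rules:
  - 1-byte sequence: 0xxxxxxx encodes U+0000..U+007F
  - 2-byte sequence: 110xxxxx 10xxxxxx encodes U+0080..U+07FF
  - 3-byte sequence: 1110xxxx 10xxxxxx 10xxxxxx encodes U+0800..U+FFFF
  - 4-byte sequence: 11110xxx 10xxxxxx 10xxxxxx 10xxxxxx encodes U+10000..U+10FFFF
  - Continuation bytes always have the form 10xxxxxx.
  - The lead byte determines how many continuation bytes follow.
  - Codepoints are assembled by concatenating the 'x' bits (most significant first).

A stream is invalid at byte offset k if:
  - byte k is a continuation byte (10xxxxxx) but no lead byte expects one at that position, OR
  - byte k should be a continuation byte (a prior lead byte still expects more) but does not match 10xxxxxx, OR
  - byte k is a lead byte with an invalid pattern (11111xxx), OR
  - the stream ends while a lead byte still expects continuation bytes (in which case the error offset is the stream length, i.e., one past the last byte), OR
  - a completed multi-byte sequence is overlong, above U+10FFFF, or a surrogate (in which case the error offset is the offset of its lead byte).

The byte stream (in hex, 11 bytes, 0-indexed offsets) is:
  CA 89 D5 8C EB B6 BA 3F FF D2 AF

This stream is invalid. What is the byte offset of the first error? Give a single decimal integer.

Byte[0]=CA: 2-byte lead, need 1 cont bytes. acc=0xA
Byte[1]=89: continuation. acc=(acc<<6)|0x09=0x289
Completed: cp=U+0289 (starts at byte 0)
Byte[2]=D5: 2-byte lead, need 1 cont bytes. acc=0x15
Byte[3]=8C: continuation. acc=(acc<<6)|0x0C=0x54C
Completed: cp=U+054C (starts at byte 2)
Byte[4]=EB: 3-byte lead, need 2 cont bytes. acc=0xB
Byte[5]=B6: continuation. acc=(acc<<6)|0x36=0x2F6
Byte[6]=BA: continuation. acc=(acc<<6)|0x3A=0xBDBA
Completed: cp=U+BDBA (starts at byte 4)
Byte[7]=3F: 1-byte ASCII. cp=U+003F
Byte[8]=FF: INVALID lead byte (not 0xxx/110x/1110/11110)

Answer: 8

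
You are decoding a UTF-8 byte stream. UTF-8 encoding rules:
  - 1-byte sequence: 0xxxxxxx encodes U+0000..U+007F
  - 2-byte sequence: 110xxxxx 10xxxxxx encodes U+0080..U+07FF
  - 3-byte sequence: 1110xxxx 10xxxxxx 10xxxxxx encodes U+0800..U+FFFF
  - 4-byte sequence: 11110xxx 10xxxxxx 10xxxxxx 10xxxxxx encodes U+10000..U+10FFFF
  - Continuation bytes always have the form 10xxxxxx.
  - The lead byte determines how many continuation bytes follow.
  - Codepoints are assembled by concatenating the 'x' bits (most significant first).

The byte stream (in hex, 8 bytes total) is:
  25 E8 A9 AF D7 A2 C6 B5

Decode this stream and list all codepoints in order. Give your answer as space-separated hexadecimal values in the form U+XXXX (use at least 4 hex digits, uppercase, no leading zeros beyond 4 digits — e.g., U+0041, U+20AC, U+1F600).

Answer: U+0025 U+8A6F U+05E2 U+01B5

Derivation:
Byte[0]=25: 1-byte ASCII. cp=U+0025
Byte[1]=E8: 3-byte lead, need 2 cont bytes. acc=0x8
Byte[2]=A9: continuation. acc=(acc<<6)|0x29=0x229
Byte[3]=AF: continuation. acc=(acc<<6)|0x2F=0x8A6F
Completed: cp=U+8A6F (starts at byte 1)
Byte[4]=D7: 2-byte lead, need 1 cont bytes. acc=0x17
Byte[5]=A2: continuation. acc=(acc<<6)|0x22=0x5E2
Completed: cp=U+05E2 (starts at byte 4)
Byte[6]=C6: 2-byte lead, need 1 cont bytes. acc=0x6
Byte[7]=B5: continuation. acc=(acc<<6)|0x35=0x1B5
Completed: cp=U+01B5 (starts at byte 6)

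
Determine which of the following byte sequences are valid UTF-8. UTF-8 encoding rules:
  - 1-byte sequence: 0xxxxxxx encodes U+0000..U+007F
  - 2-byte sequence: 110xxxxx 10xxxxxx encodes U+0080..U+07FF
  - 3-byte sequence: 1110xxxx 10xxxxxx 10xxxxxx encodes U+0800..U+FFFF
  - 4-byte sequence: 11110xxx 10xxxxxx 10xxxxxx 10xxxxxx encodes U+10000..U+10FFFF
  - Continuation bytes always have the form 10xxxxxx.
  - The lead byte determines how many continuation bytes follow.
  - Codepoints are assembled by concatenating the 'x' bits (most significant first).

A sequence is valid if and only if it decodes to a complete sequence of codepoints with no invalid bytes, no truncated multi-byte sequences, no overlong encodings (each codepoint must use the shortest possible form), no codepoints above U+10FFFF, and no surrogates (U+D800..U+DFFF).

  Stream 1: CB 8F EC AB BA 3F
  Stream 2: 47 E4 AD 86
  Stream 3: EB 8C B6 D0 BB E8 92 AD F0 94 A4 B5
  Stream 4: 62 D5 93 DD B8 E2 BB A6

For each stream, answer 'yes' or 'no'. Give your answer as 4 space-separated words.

Stream 1: decodes cleanly. VALID
Stream 2: decodes cleanly. VALID
Stream 3: decodes cleanly. VALID
Stream 4: decodes cleanly. VALID

Answer: yes yes yes yes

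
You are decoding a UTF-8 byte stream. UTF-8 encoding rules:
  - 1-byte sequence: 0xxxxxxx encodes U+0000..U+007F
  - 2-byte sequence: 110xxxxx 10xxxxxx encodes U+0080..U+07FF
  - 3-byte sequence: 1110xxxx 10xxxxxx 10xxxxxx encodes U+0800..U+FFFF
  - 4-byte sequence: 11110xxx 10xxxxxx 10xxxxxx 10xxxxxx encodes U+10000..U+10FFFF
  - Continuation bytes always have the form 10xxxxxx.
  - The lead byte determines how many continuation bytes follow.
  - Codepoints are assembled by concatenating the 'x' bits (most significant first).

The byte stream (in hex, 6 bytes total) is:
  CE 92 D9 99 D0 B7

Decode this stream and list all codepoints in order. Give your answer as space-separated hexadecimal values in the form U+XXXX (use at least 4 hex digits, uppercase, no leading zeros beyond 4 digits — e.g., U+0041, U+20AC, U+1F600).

Answer: U+0392 U+0659 U+0437

Derivation:
Byte[0]=CE: 2-byte lead, need 1 cont bytes. acc=0xE
Byte[1]=92: continuation. acc=(acc<<6)|0x12=0x392
Completed: cp=U+0392 (starts at byte 0)
Byte[2]=D9: 2-byte lead, need 1 cont bytes. acc=0x19
Byte[3]=99: continuation. acc=(acc<<6)|0x19=0x659
Completed: cp=U+0659 (starts at byte 2)
Byte[4]=D0: 2-byte lead, need 1 cont bytes. acc=0x10
Byte[5]=B7: continuation. acc=(acc<<6)|0x37=0x437
Completed: cp=U+0437 (starts at byte 4)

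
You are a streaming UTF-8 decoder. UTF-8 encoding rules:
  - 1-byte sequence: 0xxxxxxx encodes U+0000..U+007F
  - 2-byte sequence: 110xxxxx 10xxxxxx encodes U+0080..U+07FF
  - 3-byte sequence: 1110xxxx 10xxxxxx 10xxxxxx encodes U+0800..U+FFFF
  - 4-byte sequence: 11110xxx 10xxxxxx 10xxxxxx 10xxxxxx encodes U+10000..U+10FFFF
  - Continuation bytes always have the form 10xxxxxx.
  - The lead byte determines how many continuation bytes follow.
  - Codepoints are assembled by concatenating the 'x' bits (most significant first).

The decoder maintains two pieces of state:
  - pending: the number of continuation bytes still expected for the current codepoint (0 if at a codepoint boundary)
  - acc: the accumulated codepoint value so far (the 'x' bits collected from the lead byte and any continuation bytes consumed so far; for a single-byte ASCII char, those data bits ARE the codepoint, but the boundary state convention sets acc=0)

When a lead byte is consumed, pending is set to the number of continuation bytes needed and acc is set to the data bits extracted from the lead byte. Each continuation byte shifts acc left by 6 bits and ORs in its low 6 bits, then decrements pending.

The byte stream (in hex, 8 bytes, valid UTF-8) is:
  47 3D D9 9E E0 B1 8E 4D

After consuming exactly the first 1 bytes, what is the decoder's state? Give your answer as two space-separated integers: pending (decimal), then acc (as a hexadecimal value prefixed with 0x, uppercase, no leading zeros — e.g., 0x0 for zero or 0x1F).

Answer: 0 0x0

Derivation:
Byte[0]=47: 1-byte. pending=0, acc=0x0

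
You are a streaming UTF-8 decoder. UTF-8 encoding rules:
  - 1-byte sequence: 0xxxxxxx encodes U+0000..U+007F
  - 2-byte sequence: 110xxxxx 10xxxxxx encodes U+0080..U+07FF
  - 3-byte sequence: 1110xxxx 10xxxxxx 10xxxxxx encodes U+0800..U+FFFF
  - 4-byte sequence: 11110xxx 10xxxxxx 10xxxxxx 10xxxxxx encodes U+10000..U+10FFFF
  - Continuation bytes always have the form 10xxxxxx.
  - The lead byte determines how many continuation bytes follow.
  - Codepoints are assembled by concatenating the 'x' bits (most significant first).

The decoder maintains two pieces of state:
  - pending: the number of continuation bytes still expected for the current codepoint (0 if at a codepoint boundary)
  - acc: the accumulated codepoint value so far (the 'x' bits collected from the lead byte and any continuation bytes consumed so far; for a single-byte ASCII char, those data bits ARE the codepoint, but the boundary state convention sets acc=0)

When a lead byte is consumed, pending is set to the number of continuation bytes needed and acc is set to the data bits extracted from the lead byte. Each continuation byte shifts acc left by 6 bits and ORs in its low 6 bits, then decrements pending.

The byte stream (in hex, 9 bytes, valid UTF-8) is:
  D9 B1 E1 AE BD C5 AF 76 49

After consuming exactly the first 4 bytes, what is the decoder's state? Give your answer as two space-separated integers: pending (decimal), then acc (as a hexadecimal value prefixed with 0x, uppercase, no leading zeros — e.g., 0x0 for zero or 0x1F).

Byte[0]=D9: 2-byte lead. pending=1, acc=0x19
Byte[1]=B1: continuation. acc=(acc<<6)|0x31=0x671, pending=0
Byte[2]=E1: 3-byte lead. pending=2, acc=0x1
Byte[3]=AE: continuation. acc=(acc<<6)|0x2E=0x6E, pending=1

Answer: 1 0x6E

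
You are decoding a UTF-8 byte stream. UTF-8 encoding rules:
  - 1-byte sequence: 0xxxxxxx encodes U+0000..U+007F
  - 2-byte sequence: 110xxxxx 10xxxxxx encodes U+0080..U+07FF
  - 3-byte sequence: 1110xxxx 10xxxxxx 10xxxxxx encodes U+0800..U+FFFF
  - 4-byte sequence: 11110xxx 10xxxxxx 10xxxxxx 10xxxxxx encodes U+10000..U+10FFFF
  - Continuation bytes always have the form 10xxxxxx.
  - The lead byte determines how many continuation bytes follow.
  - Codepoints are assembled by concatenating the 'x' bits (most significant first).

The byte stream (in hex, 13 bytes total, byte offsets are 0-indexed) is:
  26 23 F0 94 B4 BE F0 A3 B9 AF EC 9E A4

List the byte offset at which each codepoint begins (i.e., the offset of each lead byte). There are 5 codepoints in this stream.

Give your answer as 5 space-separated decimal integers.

Answer: 0 1 2 6 10

Derivation:
Byte[0]=26: 1-byte ASCII. cp=U+0026
Byte[1]=23: 1-byte ASCII. cp=U+0023
Byte[2]=F0: 4-byte lead, need 3 cont bytes. acc=0x0
Byte[3]=94: continuation. acc=(acc<<6)|0x14=0x14
Byte[4]=B4: continuation. acc=(acc<<6)|0x34=0x534
Byte[5]=BE: continuation. acc=(acc<<6)|0x3E=0x14D3E
Completed: cp=U+14D3E (starts at byte 2)
Byte[6]=F0: 4-byte lead, need 3 cont bytes. acc=0x0
Byte[7]=A3: continuation. acc=(acc<<6)|0x23=0x23
Byte[8]=B9: continuation. acc=(acc<<6)|0x39=0x8F9
Byte[9]=AF: continuation. acc=(acc<<6)|0x2F=0x23E6F
Completed: cp=U+23E6F (starts at byte 6)
Byte[10]=EC: 3-byte lead, need 2 cont bytes. acc=0xC
Byte[11]=9E: continuation. acc=(acc<<6)|0x1E=0x31E
Byte[12]=A4: continuation. acc=(acc<<6)|0x24=0xC7A4
Completed: cp=U+C7A4 (starts at byte 10)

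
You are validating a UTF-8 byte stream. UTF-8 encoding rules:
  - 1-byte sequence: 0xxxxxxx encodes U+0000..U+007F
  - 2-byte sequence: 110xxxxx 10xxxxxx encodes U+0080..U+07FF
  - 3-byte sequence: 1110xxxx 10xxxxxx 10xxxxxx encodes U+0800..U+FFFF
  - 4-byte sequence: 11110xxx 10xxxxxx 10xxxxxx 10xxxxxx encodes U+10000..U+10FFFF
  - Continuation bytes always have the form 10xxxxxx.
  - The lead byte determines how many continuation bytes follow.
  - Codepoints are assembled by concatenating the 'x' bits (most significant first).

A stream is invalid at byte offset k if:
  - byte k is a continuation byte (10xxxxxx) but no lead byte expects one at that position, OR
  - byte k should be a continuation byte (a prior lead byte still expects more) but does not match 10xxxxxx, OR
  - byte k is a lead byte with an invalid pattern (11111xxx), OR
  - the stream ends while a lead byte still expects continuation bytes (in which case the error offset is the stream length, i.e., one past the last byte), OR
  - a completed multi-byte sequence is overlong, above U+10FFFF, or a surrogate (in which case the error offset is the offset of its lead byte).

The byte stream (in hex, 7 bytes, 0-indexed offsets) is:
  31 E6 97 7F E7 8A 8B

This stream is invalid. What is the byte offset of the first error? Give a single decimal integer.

Byte[0]=31: 1-byte ASCII. cp=U+0031
Byte[1]=E6: 3-byte lead, need 2 cont bytes. acc=0x6
Byte[2]=97: continuation. acc=(acc<<6)|0x17=0x197
Byte[3]=7F: expected 10xxxxxx continuation. INVALID

Answer: 3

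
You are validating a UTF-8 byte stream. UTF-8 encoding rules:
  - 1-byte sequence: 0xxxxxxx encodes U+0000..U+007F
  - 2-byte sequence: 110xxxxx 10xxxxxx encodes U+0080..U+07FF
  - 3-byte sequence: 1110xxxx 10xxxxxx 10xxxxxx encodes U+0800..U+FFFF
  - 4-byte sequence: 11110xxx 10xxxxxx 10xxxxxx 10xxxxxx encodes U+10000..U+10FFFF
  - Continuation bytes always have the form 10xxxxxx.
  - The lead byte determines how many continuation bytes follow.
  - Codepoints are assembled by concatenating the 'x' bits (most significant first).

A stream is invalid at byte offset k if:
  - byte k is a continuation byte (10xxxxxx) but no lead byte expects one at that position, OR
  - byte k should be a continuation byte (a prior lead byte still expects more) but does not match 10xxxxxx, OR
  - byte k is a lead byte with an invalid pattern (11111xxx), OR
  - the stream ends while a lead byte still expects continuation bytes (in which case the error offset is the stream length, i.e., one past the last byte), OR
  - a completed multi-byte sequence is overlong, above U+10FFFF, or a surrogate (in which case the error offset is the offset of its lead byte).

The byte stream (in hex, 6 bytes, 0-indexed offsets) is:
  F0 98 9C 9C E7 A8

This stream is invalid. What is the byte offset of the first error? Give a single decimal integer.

Byte[0]=F0: 4-byte lead, need 3 cont bytes. acc=0x0
Byte[1]=98: continuation. acc=(acc<<6)|0x18=0x18
Byte[2]=9C: continuation. acc=(acc<<6)|0x1C=0x61C
Byte[3]=9C: continuation. acc=(acc<<6)|0x1C=0x1871C
Completed: cp=U+1871C (starts at byte 0)
Byte[4]=E7: 3-byte lead, need 2 cont bytes. acc=0x7
Byte[5]=A8: continuation. acc=(acc<<6)|0x28=0x1E8
Byte[6]: stream ended, expected continuation. INVALID

Answer: 6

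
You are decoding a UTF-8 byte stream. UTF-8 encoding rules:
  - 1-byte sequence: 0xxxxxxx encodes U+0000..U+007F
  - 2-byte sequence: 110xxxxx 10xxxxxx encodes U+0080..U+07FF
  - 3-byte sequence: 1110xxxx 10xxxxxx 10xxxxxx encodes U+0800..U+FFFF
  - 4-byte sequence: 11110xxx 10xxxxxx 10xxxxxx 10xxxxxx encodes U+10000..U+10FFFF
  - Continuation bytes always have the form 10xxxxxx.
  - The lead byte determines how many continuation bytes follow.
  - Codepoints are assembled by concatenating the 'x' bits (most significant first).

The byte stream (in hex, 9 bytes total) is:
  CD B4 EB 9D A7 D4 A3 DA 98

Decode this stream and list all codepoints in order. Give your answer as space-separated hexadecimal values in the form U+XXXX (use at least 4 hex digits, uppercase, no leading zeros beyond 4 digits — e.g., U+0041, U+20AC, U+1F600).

Byte[0]=CD: 2-byte lead, need 1 cont bytes. acc=0xD
Byte[1]=B4: continuation. acc=(acc<<6)|0x34=0x374
Completed: cp=U+0374 (starts at byte 0)
Byte[2]=EB: 3-byte lead, need 2 cont bytes. acc=0xB
Byte[3]=9D: continuation. acc=(acc<<6)|0x1D=0x2DD
Byte[4]=A7: continuation. acc=(acc<<6)|0x27=0xB767
Completed: cp=U+B767 (starts at byte 2)
Byte[5]=D4: 2-byte lead, need 1 cont bytes. acc=0x14
Byte[6]=A3: continuation. acc=(acc<<6)|0x23=0x523
Completed: cp=U+0523 (starts at byte 5)
Byte[7]=DA: 2-byte lead, need 1 cont bytes. acc=0x1A
Byte[8]=98: continuation. acc=(acc<<6)|0x18=0x698
Completed: cp=U+0698 (starts at byte 7)

Answer: U+0374 U+B767 U+0523 U+0698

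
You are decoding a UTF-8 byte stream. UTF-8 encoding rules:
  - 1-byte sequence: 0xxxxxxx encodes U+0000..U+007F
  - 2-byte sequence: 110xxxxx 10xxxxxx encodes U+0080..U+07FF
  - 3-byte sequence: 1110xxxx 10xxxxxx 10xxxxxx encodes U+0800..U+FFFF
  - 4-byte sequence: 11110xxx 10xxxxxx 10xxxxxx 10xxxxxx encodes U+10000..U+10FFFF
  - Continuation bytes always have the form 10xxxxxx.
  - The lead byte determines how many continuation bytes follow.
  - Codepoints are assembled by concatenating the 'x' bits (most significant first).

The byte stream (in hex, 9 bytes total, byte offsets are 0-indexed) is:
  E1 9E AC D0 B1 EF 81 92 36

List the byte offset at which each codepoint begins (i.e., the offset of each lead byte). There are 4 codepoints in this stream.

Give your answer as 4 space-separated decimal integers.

Byte[0]=E1: 3-byte lead, need 2 cont bytes. acc=0x1
Byte[1]=9E: continuation. acc=(acc<<6)|0x1E=0x5E
Byte[2]=AC: continuation. acc=(acc<<6)|0x2C=0x17AC
Completed: cp=U+17AC (starts at byte 0)
Byte[3]=D0: 2-byte lead, need 1 cont bytes. acc=0x10
Byte[4]=B1: continuation. acc=(acc<<6)|0x31=0x431
Completed: cp=U+0431 (starts at byte 3)
Byte[5]=EF: 3-byte lead, need 2 cont bytes. acc=0xF
Byte[6]=81: continuation. acc=(acc<<6)|0x01=0x3C1
Byte[7]=92: continuation. acc=(acc<<6)|0x12=0xF052
Completed: cp=U+F052 (starts at byte 5)
Byte[8]=36: 1-byte ASCII. cp=U+0036

Answer: 0 3 5 8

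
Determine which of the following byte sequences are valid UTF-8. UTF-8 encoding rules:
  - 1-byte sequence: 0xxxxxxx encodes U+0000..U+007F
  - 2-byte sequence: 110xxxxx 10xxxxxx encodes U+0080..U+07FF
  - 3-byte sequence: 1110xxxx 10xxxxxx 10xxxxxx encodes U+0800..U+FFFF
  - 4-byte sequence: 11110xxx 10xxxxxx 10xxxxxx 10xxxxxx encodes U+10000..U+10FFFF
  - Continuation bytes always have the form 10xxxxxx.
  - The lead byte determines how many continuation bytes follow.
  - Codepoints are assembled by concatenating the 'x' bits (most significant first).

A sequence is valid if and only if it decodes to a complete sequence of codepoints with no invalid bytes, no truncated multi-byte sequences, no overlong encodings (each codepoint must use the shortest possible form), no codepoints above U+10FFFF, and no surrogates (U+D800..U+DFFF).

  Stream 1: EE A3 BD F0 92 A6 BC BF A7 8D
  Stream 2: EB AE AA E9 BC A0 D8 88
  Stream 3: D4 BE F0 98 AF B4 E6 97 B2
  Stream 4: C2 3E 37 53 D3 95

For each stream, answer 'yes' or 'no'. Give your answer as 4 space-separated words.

Stream 1: error at byte offset 7. INVALID
Stream 2: decodes cleanly. VALID
Stream 3: decodes cleanly. VALID
Stream 4: error at byte offset 1. INVALID

Answer: no yes yes no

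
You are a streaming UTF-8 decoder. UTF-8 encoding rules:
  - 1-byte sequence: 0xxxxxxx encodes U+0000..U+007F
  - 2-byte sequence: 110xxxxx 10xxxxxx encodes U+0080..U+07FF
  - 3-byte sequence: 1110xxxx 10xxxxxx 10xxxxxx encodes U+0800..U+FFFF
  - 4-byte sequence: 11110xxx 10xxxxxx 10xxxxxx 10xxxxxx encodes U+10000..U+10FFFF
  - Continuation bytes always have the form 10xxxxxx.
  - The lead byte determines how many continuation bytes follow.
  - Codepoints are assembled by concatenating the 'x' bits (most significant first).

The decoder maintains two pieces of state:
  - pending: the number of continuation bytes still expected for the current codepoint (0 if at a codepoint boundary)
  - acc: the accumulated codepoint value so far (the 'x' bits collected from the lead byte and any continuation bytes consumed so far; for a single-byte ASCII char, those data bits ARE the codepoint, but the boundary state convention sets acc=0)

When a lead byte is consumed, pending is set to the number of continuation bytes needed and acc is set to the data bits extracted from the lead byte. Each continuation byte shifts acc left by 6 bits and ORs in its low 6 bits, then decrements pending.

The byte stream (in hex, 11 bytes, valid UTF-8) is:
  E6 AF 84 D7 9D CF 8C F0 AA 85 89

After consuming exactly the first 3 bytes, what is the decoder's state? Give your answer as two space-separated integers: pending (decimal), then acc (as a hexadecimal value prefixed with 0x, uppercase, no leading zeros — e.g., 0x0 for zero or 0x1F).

Answer: 0 0x6BC4

Derivation:
Byte[0]=E6: 3-byte lead. pending=2, acc=0x6
Byte[1]=AF: continuation. acc=(acc<<6)|0x2F=0x1AF, pending=1
Byte[2]=84: continuation. acc=(acc<<6)|0x04=0x6BC4, pending=0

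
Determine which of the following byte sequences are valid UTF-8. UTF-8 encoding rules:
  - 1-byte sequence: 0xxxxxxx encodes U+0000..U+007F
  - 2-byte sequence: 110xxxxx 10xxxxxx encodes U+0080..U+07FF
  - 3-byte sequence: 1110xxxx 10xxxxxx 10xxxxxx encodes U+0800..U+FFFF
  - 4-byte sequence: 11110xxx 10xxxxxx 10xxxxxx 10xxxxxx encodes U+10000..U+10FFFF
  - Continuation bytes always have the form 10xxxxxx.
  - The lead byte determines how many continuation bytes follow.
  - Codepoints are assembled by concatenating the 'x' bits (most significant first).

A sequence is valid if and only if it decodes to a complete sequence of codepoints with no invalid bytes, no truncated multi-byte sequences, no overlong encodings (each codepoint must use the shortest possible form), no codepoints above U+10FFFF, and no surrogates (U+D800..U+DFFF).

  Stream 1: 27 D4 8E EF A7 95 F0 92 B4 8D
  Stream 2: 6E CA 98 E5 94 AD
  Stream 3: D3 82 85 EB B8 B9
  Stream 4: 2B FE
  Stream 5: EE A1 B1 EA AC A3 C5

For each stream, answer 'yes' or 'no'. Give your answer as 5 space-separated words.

Stream 1: decodes cleanly. VALID
Stream 2: decodes cleanly. VALID
Stream 3: error at byte offset 2. INVALID
Stream 4: error at byte offset 1. INVALID
Stream 5: error at byte offset 7. INVALID

Answer: yes yes no no no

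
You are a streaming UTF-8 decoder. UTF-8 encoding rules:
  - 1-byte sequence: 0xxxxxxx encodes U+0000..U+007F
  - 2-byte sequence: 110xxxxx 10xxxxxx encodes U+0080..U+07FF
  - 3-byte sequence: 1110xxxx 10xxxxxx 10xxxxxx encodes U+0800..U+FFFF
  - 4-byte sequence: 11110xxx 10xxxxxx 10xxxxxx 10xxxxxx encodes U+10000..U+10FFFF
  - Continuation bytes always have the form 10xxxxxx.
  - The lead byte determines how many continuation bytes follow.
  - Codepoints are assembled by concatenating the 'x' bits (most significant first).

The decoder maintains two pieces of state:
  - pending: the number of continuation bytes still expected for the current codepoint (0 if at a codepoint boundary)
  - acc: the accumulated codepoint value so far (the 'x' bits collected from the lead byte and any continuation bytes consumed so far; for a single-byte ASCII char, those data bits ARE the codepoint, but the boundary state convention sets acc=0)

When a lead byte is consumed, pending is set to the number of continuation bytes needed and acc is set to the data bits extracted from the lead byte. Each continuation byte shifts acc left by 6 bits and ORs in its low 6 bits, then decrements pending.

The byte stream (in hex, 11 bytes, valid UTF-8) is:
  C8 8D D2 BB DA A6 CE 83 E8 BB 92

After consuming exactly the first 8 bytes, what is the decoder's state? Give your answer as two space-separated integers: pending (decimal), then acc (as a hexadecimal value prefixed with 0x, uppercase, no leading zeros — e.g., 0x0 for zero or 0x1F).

Answer: 0 0x383

Derivation:
Byte[0]=C8: 2-byte lead. pending=1, acc=0x8
Byte[1]=8D: continuation. acc=(acc<<6)|0x0D=0x20D, pending=0
Byte[2]=D2: 2-byte lead. pending=1, acc=0x12
Byte[3]=BB: continuation. acc=(acc<<6)|0x3B=0x4BB, pending=0
Byte[4]=DA: 2-byte lead. pending=1, acc=0x1A
Byte[5]=A6: continuation. acc=(acc<<6)|0x26=0x6A6, pending=0
Byte[6]=CE: 2-byte lead. pending=1, acc=0xE
Byte[7]=83: continuation. acc=(acc<<6)|0x03=0x383, pending=0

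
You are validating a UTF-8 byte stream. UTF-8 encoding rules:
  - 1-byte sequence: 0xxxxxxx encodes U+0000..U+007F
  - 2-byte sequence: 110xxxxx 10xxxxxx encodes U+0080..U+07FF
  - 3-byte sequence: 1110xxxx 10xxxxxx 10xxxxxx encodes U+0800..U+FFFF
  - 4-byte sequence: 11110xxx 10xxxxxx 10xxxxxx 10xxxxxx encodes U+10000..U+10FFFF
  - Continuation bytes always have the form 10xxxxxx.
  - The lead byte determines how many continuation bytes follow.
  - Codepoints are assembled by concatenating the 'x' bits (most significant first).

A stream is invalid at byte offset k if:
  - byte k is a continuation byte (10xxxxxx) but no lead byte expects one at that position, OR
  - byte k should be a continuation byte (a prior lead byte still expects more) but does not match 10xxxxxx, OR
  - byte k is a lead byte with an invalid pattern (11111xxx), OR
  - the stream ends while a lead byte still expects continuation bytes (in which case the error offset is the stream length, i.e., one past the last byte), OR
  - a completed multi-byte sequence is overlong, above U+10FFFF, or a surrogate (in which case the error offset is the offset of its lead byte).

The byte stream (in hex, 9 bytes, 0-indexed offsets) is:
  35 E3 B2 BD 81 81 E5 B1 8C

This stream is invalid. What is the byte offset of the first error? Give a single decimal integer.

Byte[0]=35: 1-byte ASCII. cp=U+0035
Byte[1]=E3: 3-byte lead, need 2 cont bytes. acc=0x3
Byte[2]=B2: continuation. acc=(acc<<6)|0x32=0xF2
Byte[3]=BD: continuation. acc=(acc<<6)|0x3D=0x3CBD
Completed: cp=U+3CBD (starts at byte 1)
Byte[4]=81: INVALID lead byte (not 0xxx/110x/1110/11110)

Answer: 4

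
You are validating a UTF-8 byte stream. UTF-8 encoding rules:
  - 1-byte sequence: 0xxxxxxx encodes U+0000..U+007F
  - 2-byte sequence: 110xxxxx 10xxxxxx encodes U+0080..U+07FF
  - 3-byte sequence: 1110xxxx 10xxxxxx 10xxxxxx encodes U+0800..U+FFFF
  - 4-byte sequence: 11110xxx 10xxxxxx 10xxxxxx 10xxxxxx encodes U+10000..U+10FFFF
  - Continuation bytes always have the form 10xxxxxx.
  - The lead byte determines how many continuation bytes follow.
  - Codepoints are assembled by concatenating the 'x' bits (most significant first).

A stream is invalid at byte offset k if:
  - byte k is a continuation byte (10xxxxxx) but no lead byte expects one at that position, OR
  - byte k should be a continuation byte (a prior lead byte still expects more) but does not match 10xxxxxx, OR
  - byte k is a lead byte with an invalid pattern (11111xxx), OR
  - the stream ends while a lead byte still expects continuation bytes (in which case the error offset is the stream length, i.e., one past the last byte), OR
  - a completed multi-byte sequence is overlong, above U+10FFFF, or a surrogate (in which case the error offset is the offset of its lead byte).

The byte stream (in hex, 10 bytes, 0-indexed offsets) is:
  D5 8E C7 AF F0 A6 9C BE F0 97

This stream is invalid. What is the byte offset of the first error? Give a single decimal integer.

Answer: 10

Derivation:
Byte[0]=D5: 2-byte lead, need 1 cont bytes. acc=0x15
Byte[1]=8E: continuation. acc=(acc<<6)|0x0E=0x54E
Completed: cp=U+054E (starts at byte 0)
Byte[2]=C7: 2-byte lead, need 1 cont bytes. acc=0x7
Byte[3]=AF: continuation. acc=(acc<<6)|0x2F=0x1EF
Completed: cp=U+01EF (starts at byte 2)
Byte[4]=F0: 4-byte lead, need 3 cont bytes. acc=0x0
Byte[5]=A6: continuation. acc=(acc<<6)|0x26=0x26
Byte[6]=9C: continuation. acc=(acc<<6)|0x1C=0x99C
Byte[7]=BE: continuation. acc=(acc<<6)|0x3E=0x2673E
Completed: cp=U+2673E (starts at byte 4)
Byte[8]=F0: 4-byte lead, need 3 cont bytes. acc=0x0
Byte[9]=97: continuation. acc=(acc<<6)|0x17=0x17
Byte[10]: stream ended, expected continuation. INVALID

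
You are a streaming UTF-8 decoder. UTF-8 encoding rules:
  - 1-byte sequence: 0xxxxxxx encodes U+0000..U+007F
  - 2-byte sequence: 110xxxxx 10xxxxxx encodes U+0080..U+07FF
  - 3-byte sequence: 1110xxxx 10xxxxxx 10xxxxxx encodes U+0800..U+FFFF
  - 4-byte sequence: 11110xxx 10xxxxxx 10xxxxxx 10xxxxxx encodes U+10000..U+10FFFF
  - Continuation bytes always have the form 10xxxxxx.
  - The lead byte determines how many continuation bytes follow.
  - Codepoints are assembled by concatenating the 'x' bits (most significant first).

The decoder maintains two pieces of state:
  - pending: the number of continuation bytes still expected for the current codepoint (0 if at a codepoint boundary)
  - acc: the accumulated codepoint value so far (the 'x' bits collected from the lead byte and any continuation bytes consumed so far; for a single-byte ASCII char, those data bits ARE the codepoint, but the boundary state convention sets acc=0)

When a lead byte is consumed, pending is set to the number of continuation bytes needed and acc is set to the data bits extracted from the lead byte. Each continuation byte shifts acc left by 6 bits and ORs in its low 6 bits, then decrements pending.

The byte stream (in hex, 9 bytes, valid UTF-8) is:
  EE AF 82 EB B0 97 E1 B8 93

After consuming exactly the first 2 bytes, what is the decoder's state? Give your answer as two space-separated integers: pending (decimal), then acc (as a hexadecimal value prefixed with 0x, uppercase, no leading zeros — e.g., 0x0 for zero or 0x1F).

Byte[0]=EE: 3-byte lead. pending=2, acc=0xE
Byte[1]=AF: continuation. acc=(acc<<6)|0x2F=0x3AF, pending=1

Answer: 1 0x3AF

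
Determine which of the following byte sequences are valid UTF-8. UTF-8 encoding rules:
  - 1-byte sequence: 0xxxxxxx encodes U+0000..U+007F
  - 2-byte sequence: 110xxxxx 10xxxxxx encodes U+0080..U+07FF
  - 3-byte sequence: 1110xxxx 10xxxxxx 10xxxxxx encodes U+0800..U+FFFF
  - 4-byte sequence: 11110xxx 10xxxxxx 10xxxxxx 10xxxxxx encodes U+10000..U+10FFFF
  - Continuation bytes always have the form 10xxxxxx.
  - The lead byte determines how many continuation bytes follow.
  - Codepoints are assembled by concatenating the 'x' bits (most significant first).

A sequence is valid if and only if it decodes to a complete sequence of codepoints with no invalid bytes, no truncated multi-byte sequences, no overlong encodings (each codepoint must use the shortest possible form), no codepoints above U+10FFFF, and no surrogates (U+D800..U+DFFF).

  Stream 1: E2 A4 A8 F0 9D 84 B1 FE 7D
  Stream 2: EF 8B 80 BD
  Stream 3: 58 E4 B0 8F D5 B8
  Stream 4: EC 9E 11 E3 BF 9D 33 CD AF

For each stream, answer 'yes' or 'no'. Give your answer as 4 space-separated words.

Stream 1: error at byte offset 7. INVALID
Stream 2: error at byte offset 3. INVALID
Stream 3: decodes cleanly. VALID
Stream 4: error at byte offset 2. INVALID

Answer: no no yes no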